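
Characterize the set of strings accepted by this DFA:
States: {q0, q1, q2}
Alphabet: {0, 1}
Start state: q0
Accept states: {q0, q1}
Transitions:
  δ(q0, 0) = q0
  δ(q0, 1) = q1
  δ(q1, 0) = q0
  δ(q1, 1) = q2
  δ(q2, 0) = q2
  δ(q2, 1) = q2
Testing a few strings:
  '110' → reject
  '0' → accept
  '1001' → accept
  '001' → accept
State roles: q0=last symbol not 1 (ok); q1=last symbol 1 (ok); q2=saw 11 (dead)
All binary strings with no two consecutive 1's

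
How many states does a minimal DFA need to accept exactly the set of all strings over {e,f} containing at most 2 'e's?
By Myhill–Nerode, count the distinguishable equivalence classes: 4 classes — having seen 0, 1, 2, or >2 copies of 'e'; counts 0 through 2 are accepting and >2 is dead.
4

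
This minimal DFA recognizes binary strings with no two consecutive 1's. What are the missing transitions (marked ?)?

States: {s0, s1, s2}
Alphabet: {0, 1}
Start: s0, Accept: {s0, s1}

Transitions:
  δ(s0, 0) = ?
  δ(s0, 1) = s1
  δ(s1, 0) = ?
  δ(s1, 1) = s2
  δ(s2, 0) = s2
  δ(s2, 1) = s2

From the language and accept set, identify what each state tracks — s0: last symbol not 1 (ok); s1: last symbol 1 (ok); s2: saw 11 (dead).
Each missing δ(q, a) is the state matching the new tracked value after reading a.
δ(s0, 0) = s0; δ(s1, 0) = s0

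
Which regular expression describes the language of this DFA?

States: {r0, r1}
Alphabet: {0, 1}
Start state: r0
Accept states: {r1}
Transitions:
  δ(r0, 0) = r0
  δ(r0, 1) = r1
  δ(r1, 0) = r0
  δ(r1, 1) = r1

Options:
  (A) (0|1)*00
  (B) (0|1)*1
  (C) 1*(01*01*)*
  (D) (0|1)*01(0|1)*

Check each option against the DFA on short strings; one disagreement eliminates an option:
  (A) (0|1)*00: on '1' the DFA goes r0 → r1 and accepts (r1 ∈ Accept), but the regex does not match it → eliminate
  (B) (0|1)*1: agrees with the DFA on every string of length ≤ 6
  (C) 1*(01*01*)*: on ε the DFA stays in r0 and rejects (r0 ∉ Accept), but the regex matches it → eliminate
  (D) (0|1)*01(0|1)*: on '1' the DFA goes r0 → r1 and accepts (r1 ∈ Accept), but the regex does not match it → eliminate
Only (B) is consistent with the DFA.
(B) (0|1)*1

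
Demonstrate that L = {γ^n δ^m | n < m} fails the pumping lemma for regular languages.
Assume L is regular with pumping length p. Idea: pumping up the γ-block makes the γ-count reach the δ-count.
Choose s = γ^p δ^(p+1) ∈ L. By the pumping lemma, s = xyz with |xy| ≤ p, |y| > 0, so y = γ^k with k ≥ 1. Then xy²z = γ^(p+k) δ^(p+1). Since p+k ≥ p+1, the number of γ's is no longer strictly less than the number of δ's, so xy²z ∉ L.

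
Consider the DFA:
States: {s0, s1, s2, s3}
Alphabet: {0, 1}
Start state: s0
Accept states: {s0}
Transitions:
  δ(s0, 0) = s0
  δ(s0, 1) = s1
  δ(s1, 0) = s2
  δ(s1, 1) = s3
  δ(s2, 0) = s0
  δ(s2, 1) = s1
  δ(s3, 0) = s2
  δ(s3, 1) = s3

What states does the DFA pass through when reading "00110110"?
read '0': s0 → s0
  read '0': s0 → s0
  read '1': s0 → s1
  read '1': s1 → s3
  read '0': s3 → s2
  read '1': s2 → s1
  read '1': s1 → s3
  read '0': s3 → s2
s0 -> s0 -> s0 -> s1 -> s3 -> s2 -> s1 -> s3 -> s2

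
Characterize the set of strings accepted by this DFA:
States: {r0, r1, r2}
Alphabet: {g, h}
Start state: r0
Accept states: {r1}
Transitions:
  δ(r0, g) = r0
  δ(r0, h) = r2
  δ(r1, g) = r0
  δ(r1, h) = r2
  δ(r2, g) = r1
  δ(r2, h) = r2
Testing a few strings:
  'hg' → accept
  'h' → reject
  'hh' → reject
  'hggg' → reject
State roles: r0=no suffix match; r1=suffix is hg; r2=one trailing h
All strings over {g,h} ending with hg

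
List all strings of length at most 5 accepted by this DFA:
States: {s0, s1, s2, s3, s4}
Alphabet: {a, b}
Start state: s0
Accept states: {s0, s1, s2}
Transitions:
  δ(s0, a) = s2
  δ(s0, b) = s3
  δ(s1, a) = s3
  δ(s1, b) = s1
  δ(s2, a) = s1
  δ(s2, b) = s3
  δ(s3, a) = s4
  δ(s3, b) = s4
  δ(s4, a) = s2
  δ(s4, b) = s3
ε, a, aa, aab, baa, bba, aabb, abaa, abba, baaa, bbaa, aaaaa, aaaba, aabbb, abaaa, abbaa, baaab, babaa, babba, bbaab, bbbaa, bbbba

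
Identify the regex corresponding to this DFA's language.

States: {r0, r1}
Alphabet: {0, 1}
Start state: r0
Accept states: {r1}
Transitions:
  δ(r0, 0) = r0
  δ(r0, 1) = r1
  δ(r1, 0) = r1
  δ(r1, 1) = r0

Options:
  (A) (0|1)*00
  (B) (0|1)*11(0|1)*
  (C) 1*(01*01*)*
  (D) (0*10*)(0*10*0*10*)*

Check each option against the DFA on short strings; one disagreement eliminates an option:
  (A) (0|1)*00: on '1' the DFA goes r0 → r1 and accepts (r1 ∈ Accept), but the regex does not match it → eliminate
  (B) (0|1)*11(0|1)*: on '1' the DFA goes r0 → r1 and accepts (r1 ∈ Accept), but the regex does not match it → eliminate
  (C) 1*(01*01*)*: on ε the DFA stays in r0 and rejects (r0 ∉ Accept), but the regex matches it → eliminate
  (D) (0*10*)(0*10*0*10*)*: agrees with the DFA on every string of length ≤ 6
Only (D) is consistent with the DFA.
(D) (0*10*)(0*10*0*10*)*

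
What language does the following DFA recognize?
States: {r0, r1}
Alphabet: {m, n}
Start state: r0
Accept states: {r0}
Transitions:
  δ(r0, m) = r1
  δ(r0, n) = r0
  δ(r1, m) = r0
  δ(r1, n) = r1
Testing a few strings:
  'nmn' → reject
  'n' → accept
  'mn' → reject
  'mnm' → accept
State roles: r0=even number of m's so far; r1=odd number of m's so far
All strings over {m,n} with an even number of m's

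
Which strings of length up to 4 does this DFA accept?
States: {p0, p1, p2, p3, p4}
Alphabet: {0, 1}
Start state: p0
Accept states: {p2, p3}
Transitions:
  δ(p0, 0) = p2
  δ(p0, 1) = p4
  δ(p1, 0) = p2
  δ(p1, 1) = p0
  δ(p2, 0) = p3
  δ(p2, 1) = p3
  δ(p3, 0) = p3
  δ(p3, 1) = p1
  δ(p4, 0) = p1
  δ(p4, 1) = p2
0, 00, 01, 11, 000, 010, 100, 110, 111, 0000, 0010, 0100, 0110, 1000, 1001, 1010, 1100, 1110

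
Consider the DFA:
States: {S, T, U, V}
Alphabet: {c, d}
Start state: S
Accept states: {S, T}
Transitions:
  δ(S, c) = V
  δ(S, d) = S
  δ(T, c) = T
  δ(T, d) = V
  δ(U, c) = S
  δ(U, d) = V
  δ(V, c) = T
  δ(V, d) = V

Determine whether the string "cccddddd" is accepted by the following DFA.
Processing string "cccddddd":
  S --c--> V
  V --c--> T
  T --c--> T
  T --d--> V
  V --d--> V
  V --d--> V
  V --d--> V
  V --d--> V
Final state: V
Accept states: {S, T}
No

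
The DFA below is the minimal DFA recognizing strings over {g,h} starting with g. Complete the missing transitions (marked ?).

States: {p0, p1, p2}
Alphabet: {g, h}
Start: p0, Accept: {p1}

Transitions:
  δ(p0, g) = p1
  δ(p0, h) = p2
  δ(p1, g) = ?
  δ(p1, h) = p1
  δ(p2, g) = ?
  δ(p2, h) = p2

From the language and accept set, identify what each state tracks — p0: no input read; p1: started with g; p2: started with h (dead).
Each missing δ(q, a) is the state matching the new tracked value after reading a.
δ(p1, g) = p1; δ(p2, g) = p2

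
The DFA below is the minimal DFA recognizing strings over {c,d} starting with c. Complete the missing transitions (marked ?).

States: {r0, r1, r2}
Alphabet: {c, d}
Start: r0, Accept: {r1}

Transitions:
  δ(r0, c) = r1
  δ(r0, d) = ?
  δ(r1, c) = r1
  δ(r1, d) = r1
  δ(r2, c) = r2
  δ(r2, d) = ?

From the language and accept set, identify what each state tracks — r0: no input read; r1: started with c; r2: started with d (dead).
Each missing δ(q, a) is the state matching the new tracked value after reading a.
δ(r0, d) = r2; δ(r2, d) = r2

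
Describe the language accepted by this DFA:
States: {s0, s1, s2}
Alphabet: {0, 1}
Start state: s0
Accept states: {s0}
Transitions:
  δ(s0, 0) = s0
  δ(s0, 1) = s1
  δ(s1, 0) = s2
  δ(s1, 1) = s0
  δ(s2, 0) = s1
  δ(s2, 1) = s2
Testing a few strings:
  '10' → reject
  '00' → accept
  '1' → reject
  '011' → accept
State roles: s0=value ≡ 0 (mod 3); s1=value ≡ 1 (mod 3); s2=value ≡ 2 (mod 3)
All binary strings representing a multiple of 3 (read in base 2; leading zeros allowed and ε counts as 0)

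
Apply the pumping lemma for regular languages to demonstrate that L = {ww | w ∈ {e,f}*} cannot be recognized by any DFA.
Assume L is regular with pumping length p. Idea: pumping the leading e-block breaks the equality of the two halves.
Choose s = e^p f e^p f ∈ L (with w = e^p f). |s| = 2p+2 ≥ p. By the pumping lemma, s = xyz with |xy| ≤ p, |y| > 0, so y = e^k with k ≥ 1, in the first e-block. Then xy²z = e^(p+k) f e^p f, of length 2p+2+k. If k is odd this length is odd, so it cannot be of the form ww. If k is even, each half has length p+1+k/2 ≤ p+k, so the first half lies entirely inside the leading e-block and contains no f, while the second half ends in f; the halves differ. Either way xy²z ∉ L.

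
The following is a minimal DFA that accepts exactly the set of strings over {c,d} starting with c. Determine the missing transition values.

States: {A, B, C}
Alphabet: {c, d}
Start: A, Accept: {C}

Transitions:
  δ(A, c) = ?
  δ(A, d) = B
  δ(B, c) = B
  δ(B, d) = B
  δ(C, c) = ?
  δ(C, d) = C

From the language and accept set, identify what each state tracks — A: no input read; B: started with d (dead); C: started with c.
Each missing δ(q, a) is the state matching the new tracked value after reading a.
δ(A, c) = C; δ(C, c) = C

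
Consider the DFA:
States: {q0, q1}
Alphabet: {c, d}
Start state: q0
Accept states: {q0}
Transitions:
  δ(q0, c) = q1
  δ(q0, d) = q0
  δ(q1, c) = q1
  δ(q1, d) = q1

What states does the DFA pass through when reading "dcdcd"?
read 'd': q0 → q0
  read 'c': q0 → q1
  read 'd': q1 → q1
  read 'c': q1 → q1
  read 'd': q1 → q1
q0 -> q0 -> q1 -> q1 -> q1 -> q1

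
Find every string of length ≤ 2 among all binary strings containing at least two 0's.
00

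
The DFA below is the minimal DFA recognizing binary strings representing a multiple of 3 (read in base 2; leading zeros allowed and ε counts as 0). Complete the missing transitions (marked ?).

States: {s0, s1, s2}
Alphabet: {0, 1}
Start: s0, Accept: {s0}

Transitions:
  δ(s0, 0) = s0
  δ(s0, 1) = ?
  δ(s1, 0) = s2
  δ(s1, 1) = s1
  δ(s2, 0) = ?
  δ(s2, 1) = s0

From the language and accept set, identify what each state tracks — s0: value ≡ 0 (mod 3); s1: value ≡ 2 (mod 3); s2: value ≡ 1 (mod 3).
Each missing δ(q, a) is the state matching the new tracked value after reading a.
δ(s0, 1) = s2; δ(s2, 0) = s1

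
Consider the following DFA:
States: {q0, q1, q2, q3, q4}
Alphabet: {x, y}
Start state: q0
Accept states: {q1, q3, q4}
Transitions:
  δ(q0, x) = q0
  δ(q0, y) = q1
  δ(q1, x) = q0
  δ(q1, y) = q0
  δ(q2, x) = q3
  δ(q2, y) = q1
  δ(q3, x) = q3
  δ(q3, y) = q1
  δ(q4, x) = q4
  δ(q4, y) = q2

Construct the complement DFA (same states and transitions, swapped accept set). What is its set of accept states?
Complement accept states = All states \ Original accept states
= {q0, q1, q2, q3, q4} \ {q1, q3, q4}
{q0, q2}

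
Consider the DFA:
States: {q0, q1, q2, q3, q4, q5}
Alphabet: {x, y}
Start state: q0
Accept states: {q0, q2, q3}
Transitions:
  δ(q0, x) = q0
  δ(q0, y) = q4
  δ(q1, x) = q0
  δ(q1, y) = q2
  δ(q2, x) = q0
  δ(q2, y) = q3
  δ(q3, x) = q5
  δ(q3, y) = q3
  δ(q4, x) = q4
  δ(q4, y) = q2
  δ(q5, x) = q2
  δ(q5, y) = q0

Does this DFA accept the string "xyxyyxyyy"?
Processing string "xyxyyxyyy":
  q0 --x--> q0
  q0 --y--> q4
  q4 --x--> q4
  q4 --y--> q2
  q2 --y--> q3
  q3 --x--> q5
  q5 --y--> q0
  q0 --y--> q4
  q4 --y--> q2
Final state: q2
Accept states: {q0, q2, q3}
Yes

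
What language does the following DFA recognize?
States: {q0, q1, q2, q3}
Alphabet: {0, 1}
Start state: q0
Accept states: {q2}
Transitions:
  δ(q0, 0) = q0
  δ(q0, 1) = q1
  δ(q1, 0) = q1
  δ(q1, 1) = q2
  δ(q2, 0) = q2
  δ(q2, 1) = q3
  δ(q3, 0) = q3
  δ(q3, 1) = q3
Testing a few strings:
  '0' → reject
  '101' → accept
  '1' → reject
  '1110' → reject
State roles: q0=zero 1's; q1=one 1; q2=two 1's; q3=≥ three 1's (dead)
All binary strings containing exactly two 1's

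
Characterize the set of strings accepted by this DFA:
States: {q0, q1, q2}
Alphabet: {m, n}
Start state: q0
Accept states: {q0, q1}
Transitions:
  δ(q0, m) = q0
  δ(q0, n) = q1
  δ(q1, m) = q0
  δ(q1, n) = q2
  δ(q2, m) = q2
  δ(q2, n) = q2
Testing a few strings:
  'mnnm' → reject
  'mnmn' → accept
  'nnnm' → reject
  'mn' → accept
State roles: q0=last symbol not n (ok); q1=last symbol n (ok); q2=saw nn (dead)
All strings over {m,n} with no two consecutive n's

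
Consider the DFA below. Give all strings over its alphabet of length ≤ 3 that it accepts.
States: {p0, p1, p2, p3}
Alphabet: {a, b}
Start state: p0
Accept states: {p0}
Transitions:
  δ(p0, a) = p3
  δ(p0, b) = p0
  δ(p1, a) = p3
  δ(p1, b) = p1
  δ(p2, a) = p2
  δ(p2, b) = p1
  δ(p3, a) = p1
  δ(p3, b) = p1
ε, b, bb, bbb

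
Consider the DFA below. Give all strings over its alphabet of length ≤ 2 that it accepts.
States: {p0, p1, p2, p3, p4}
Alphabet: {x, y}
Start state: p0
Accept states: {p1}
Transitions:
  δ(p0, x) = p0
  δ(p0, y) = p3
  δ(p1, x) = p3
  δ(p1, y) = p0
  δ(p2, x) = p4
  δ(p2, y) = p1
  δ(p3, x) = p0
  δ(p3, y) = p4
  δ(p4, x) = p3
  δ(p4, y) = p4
None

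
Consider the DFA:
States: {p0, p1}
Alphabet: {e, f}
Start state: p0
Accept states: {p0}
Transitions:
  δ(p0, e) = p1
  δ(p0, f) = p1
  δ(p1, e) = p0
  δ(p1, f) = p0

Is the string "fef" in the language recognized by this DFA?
Processing string "fef":
  p0 --f--> p1
  p1 --e--> p0
  p0 --f--> p1
Final state: p1
Accept states: {p0}
No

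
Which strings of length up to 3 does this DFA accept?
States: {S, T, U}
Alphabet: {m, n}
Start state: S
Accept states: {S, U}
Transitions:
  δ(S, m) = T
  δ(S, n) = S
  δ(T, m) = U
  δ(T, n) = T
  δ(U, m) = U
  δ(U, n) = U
ε, n, mm, nn, mmm, mmn, mnm, nmm, nnn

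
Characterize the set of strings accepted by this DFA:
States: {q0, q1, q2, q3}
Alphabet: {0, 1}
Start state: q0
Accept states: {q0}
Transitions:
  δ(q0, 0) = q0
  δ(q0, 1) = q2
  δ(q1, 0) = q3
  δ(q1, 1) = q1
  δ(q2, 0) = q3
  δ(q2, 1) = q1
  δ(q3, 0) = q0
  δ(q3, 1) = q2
Testing a few strings:
  '1' → reject
  '10' → reject
  '01' → reject
  '0000' → accept
State roles: q0=value ≡ 0 (mod 4); q1=value ≡ 3 (mod 4); q2=value ≡ 1 (mod 4); q3=value ≡ 2 (mod 4)
All binary strings representing a multiple of 4 (read in base 2; leading zeros allowed and ε counts as 0)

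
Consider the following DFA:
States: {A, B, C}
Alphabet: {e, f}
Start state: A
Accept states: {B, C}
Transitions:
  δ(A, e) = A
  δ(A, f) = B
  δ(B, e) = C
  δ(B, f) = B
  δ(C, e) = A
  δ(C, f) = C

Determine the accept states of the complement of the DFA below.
Complement accept states = All states \ Original accept states
= {A, B, C} \ {B, C}
{A}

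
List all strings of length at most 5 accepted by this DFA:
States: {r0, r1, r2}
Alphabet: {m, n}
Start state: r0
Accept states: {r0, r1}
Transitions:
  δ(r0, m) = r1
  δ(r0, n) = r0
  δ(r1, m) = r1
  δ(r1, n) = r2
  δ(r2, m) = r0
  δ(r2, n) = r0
ε, m, n, mm, nm, nn, mmm, mnm, mnn, nmm, nnm, nnn, mmmm, mmnm, mmnn, mnmm, mnmn, mnnm, mnnn, nmmm, nmnm, nmnn, nnmm, nnnm, nnnn, mmmmm, mmmnm, mmmnn, mmnmm, mmnmn, mmnnm, mmnnn, mnmmm, mnmnm, mnmnn, mnnmm, mnnnm, mnnnn, nmmmm, nmmnm, nmmnn, nmnmm, nmnmn, nmnnm, nmnnn, nnmmm, nnmnm, nnmnn, nnnmm, nnnnm, nnnnn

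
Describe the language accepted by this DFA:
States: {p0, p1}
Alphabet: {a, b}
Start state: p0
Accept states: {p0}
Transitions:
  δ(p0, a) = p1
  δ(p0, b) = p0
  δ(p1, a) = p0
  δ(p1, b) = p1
Testing a few strings:
  'a' → reject
  'bb' → accept
  'abb' → reject
  'b' → accept
State roles: p0=even number of a's so far; p1=odd number of a's so far
All strings over {a,b} with an even number of a's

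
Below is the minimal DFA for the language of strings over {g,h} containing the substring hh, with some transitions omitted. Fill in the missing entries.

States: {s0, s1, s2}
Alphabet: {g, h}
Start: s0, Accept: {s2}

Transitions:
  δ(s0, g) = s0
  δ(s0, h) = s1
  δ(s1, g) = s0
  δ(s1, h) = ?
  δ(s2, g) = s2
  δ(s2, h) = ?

From the language and accept set, identify what each state tracks — s0: no progress toward hh; s1: one trailing h; s2: substring hh seen.
Each missing δ(q, a) is the state matching the new tracked value after reading a.
δ(s1, h) = s2; δ(s2, h) = s2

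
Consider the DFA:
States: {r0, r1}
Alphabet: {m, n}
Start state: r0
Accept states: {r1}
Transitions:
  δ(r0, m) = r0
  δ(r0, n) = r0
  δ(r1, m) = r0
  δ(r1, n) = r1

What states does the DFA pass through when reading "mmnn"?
read 'm': r0 → r0
  read 'm': r0 → r0
  read 'n': r0 → r0
  read 'n': r0 → r0
r0 -> r0 -> r0 -> r0 -> r0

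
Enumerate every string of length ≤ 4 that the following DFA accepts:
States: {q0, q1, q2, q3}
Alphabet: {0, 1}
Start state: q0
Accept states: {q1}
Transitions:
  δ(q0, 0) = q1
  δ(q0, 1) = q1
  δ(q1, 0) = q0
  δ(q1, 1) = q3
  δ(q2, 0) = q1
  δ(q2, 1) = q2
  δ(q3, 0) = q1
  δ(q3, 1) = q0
0, 1, 000, 001, 010, 100, 101, 110, 0110, 0111, 1110, 1111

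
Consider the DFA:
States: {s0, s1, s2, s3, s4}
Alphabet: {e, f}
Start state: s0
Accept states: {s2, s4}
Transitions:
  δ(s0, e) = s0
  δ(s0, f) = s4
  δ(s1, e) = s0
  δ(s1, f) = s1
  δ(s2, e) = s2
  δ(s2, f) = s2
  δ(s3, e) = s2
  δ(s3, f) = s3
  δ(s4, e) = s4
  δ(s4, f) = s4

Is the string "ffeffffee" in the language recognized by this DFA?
Processing string "ffeffffee":
  s0 --f--> s4
  s4 --f--> s4
  s4 --e--> s4
  s4 --f--> s4
  s4 --f--> s4
  s4 --f--> s4
  s4 --f--> s4
  s4 --e--> s4
  s4 --e--> s4
Final state: s4
Accept states: {s2, s4}
Yes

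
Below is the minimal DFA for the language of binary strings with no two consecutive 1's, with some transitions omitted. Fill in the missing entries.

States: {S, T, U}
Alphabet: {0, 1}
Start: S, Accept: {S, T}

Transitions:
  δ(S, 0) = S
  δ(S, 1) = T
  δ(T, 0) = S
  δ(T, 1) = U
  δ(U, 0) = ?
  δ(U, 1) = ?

From the language and accept set, identify what each state tracks — S: last symbol not 1 (ok); T: last symbol 1 (ok); U: saw 11 (dead).
Each missing δ(q, a) is the state matching the new tracked value after reading a.
δ(U, 0) = U; δ(U, 1) = U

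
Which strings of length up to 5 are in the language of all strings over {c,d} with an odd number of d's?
d, cd, dc, ccd, cdc, dcc, ddd, cccd, ccdc, cdcc, cddd, dccc, dcdd, ddcd, dddc, ccccd, cccdc, ccdcc, ccddd, cdccc, cdcdd, cddcd, cdddc, dcccc, dccdd, dcdcd, dcddc, ddccd, ddcdc, dddcc, ddddd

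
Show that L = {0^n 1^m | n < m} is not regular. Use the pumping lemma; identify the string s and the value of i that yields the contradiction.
Assume L is regular with pumping length p. Idea: pumping up the 0-block makes the 0-count reach the 1-count.
Choose s = 0^p 1^(p+1) ∈ L. By the pumping lemma, s = xyz with |xy| ≤ p, |y| > 0, so y = 0^k with k ≥ 1. Then xy²z = 0^(p+k) 1^(p+1). Since p+k ≥ p+1, the number of 0's is no longer strictly less than the number of 1's, so xy²z ∉ L.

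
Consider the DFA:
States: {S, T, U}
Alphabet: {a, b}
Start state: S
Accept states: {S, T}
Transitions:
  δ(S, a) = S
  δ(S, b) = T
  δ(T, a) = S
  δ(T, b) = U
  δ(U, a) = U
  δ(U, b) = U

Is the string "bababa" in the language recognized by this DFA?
Processing string "bababa":
  S --b--> T
  T --a--> S
  S --b--> T
  T --a--> S
  S --b--> T
  T --a--> S
Final state: S
Accept states: {S, T}
Yes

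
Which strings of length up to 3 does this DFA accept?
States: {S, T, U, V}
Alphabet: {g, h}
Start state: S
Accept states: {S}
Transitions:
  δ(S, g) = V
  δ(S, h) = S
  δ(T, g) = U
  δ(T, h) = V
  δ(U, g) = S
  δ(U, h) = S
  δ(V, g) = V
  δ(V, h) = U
ε, h, hh, ghg, ghh, hhh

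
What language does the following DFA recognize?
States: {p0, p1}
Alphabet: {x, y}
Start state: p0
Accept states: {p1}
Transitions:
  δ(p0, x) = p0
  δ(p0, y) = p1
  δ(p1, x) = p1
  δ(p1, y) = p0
Testing a few strings:
  'y' → accept
  'xyy' → reject
  'xx' → reject
  'x' → reject
State roles: p0=even number of y's so far; p1=odd number of y's so far
All strings over {x,y} with an odd number of y's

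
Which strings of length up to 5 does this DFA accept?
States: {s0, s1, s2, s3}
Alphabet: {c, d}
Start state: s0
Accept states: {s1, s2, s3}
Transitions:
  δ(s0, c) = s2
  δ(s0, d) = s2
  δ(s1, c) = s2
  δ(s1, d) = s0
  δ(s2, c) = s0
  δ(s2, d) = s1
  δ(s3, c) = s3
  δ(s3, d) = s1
c, d, cd, dd, ccc, ccd, cdc, dcc, dcd, ddc, cccd, ccdd, cdcd, cddc, cddd, dccd, dcdd, ddcd, dddc, dddd, ccccc, ccccd, cccdc, ccdcc, ccdcd, ccddc, cdccc, cdccd, cdcdc, cddcd, cdddd, dcccc, dcccd, dccdc, dcdcc, dcdcd, dcddc, ddccc, ddccd, ddcdc, dddcd, ddddd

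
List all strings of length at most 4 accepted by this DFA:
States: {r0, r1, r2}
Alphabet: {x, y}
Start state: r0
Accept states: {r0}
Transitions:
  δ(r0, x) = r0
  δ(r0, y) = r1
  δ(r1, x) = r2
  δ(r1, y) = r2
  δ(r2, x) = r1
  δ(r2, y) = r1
ε, x, xx, xxx, xxxx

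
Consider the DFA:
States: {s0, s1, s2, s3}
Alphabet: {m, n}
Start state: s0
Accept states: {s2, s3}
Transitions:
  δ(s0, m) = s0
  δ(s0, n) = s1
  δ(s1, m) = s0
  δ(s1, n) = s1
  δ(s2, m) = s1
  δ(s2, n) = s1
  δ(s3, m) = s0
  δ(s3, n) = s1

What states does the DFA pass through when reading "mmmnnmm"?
read 'm': s0 → s0
  read 'm': s0 → s0
  read 'm': s0 → s0
  read 'n': s0 → s1
  read 'n': s1 → s1
  read 'm': s1 → s0
  read 'm': s0 → s0
s0 -> s0 -> s0 -> s0 -> s1 -> s1 -> s0 -> s0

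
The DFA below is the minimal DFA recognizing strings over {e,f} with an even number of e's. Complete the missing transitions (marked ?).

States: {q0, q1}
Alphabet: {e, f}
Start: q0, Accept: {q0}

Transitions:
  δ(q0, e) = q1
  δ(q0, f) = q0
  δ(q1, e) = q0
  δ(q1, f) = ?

From the language and accept set, identify what each state tracks — q0: even number of e's so far; q1: odd number of e's so far.
Each missing δ(q, a) is the state matching the new tracked value after reading a.
δ(q1, f) = q1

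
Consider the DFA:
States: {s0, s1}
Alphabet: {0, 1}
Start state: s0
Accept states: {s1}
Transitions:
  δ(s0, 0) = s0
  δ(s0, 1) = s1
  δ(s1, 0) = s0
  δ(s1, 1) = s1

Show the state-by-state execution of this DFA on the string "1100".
read '1': s0 → s1
  read '1': s1 → s1
  read '0': s1 → s0
  read '0': s0 → s0
s0 -> s1 -> s1 -> s0 -> s0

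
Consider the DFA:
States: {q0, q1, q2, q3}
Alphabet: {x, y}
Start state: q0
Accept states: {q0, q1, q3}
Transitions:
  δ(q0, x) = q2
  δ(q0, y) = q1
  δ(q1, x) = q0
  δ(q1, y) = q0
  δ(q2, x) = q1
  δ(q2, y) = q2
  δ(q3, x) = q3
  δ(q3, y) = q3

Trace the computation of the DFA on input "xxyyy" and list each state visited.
read 'x': q0 → q2
  read 'x': q2 → q1
  read 'y': q1 → q0
  read 'y': q0 → q1
  read 'y': q1 → q0
q0 -> q2 -> q1 -> q0 -> q1 -> q0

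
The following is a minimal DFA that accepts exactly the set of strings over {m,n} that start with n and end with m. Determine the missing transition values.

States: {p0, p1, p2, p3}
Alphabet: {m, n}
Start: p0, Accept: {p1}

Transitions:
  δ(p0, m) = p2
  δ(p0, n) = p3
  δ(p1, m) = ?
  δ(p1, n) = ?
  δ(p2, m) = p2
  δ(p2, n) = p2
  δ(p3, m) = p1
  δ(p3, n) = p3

From the language and accept set, identify what each state tracks — p0: no input read; p1: started with n, last symbol m; p2: started with m (dead); p3: started with n, last symbol n.
Each missing δ(q, a) is the state matching the new tracked value after reading a.
δ(p1, m) = p1; δ(p1, n) = p3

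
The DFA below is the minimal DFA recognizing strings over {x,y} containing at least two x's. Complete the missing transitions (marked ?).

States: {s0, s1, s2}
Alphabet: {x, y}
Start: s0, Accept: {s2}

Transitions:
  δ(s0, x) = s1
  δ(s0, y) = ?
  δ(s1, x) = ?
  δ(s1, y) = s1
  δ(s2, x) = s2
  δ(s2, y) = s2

From the language and accept set, identify what each state tracks — s0: zero x's seen; s1: one x seen; s2: ≥ two x's seen.
Each missing δ(q, a) is the state matching the new tracked value after reading a.
δ(s0, y) = s0; δ(s1, x) = s2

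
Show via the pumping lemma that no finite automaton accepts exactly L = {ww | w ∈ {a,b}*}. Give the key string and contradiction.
Assume L is regular with pumping length p. Idea: pumping the leading a-block breaks the equality of the two halves.
Choose s = a^p b a^p b ∈ L (with w = a^p b). |s| = 2p+2 ≥ p. By the pumping lemma, s = xyz with |xy| ≤ p, |y| > 0, so y = a^k with k ≥ 1, in the first a-block. Then xy²z = a^(p+k) b a^p b, of length 2p+2+k. If k is odd this length is odd, so it cannot be of the form ww. If k is even, each half has length p+1+k/2 ≤ p+k, so the first half lies entirely inside the leading a-block and contains no b, while the second half ends in b; the halves differ. Either way xy²z ∉ L.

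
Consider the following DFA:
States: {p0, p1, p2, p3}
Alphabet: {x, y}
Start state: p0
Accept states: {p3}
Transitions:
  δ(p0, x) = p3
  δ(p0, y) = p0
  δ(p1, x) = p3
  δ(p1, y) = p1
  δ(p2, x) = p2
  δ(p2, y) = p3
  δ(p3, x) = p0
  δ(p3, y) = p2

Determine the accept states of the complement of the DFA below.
Complement accept states = All states \ Original accept states
= {p0, p1, p2, p3} \ {p3}
{p0, p1, p2}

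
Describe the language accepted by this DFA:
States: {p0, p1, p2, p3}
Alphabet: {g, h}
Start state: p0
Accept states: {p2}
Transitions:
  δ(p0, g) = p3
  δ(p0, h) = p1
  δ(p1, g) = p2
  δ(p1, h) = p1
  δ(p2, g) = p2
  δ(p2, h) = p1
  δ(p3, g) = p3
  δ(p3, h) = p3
Testing a few strings:
  'ghgg' → reject
  'g' → reject
  'hhgh' → reject
  'hgh' → reject
State roles: p0=no input read; p1=started with h, last symbol h; p2=started with h, last symbol g; p3=started with g (dead)
All strings over {g,h} that start with h and end with g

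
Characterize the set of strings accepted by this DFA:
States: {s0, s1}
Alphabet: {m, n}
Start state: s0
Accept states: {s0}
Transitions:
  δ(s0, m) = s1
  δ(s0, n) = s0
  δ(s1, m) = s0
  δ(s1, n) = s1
Testing a few strings:
  'n' → accept
  'mm' → accept
  'nmn' → reject
  'nnn' → accept
State roles: s0=even number of m's so far; s1=odd number of m's so far
All strings over {m,n} with an even number of m's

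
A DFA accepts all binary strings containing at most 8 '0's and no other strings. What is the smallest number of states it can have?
By Myhill–Nerode, count the distinguishable equivalence classes: 10 classes — having seen 0, 1, …, 8, or >8 copies of '0'; counts 0 through 8 are accepting and >8 is dead.
10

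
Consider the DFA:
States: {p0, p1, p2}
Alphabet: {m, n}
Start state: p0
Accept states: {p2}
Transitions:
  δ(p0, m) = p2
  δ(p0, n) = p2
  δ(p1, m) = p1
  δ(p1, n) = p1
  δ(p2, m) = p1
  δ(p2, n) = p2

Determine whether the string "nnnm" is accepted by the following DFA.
Processing string "nnnm":
  p0 --n--> p2
  p2 --n--> p2
  p2 --n--> p2
  p2 --m--> p1
Final state: p1
Accept states: {p2}
No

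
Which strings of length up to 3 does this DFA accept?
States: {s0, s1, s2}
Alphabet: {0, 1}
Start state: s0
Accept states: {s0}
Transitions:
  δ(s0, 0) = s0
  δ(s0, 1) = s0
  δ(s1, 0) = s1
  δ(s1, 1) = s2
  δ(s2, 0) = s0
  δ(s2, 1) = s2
ε, 0, 1, 00, 01, 10, 11, 000, 001, 010, 011, 100, 101, 110, 111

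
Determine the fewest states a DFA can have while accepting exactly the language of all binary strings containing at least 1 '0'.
By Myhill–Nerode, count the distinguishable equivalence classes: 2 classes — having seen 0, or ≥1 copies of '0'; any two classes i < j (j ≤ 1) are distinguished by the string 0^(1−j), which takes class j to 1 copy (accepted) but leaves class i below 1 (rejected).
2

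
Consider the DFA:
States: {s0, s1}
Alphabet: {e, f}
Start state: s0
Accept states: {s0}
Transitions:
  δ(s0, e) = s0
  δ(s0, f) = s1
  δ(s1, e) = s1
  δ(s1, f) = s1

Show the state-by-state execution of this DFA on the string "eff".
read 'e': s0 → s0
  read 'f': s0 → s1
  read 'f': s1 → s1
s0 -> s0 -> s1 -> s1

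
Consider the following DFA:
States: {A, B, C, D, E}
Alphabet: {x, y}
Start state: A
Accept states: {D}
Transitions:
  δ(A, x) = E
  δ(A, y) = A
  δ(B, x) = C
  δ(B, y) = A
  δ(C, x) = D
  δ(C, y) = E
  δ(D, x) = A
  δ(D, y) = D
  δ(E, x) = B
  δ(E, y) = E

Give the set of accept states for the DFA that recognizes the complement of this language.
Complement accept states = All states \ Original accept states
= {A, B, C, D, E} \ {D}
{A, B, C, E}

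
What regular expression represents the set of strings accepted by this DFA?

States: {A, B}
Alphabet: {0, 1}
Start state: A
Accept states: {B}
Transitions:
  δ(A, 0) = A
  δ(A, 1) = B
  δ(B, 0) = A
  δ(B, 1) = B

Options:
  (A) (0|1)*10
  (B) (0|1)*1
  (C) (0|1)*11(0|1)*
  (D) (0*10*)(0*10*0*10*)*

Check each option against the DFA on short strings; one disagreement eliminates an option:
  (A) (0|1)*10: on '1' the DFA goes A → B and accepts (B ∈ Accept), but the regex does not match it → eliminate
  (B) (0|1)*1: agrees with the DFA on every string of length ≤ 6
  (C) (0|1)*11(0|1)*: on '1' the DFA goes A → B and accepts (B ∈ Accept), but the regex does not match it → eliminate
  (D) (0*10*)(0*10*0*10*)*: on '10' the DFA goes A → B → A and rejects (A ∉ Accept), but the regex matches it → eliminate
Only (B) is consistent with the DFA.
(B) (0|1)*1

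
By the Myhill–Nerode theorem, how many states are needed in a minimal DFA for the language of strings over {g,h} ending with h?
By Myhill–Nerode, count the distinguishable equivalence classes: two classes — last symbol is h vs. not.
2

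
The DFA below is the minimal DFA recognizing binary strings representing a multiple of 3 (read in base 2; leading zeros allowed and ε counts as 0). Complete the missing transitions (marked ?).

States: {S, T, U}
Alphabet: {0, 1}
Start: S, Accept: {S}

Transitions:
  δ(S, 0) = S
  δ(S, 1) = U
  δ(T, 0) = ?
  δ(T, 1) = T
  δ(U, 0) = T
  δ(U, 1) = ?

From the language and accept set, identify what each state tracks — S: value ≡ 0 (mod 3); T: value ≡ 2 (mod 3); U: value ≡ 1 (mod 3).
Each missing δ(q, a) is the state matching the new tracked value after reading a.
δ(T, 0) = U; δ(U, 1) = S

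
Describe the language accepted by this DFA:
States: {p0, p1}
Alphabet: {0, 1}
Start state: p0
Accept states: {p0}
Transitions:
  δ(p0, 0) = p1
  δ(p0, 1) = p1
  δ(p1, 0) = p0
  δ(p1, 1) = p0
Testing a few strings:
  '0' → reject
  '01' → accept
  '00' → accept
  '111' → reject
State roles: p0=even length so far; p1=odd length so far
All binary strings of even length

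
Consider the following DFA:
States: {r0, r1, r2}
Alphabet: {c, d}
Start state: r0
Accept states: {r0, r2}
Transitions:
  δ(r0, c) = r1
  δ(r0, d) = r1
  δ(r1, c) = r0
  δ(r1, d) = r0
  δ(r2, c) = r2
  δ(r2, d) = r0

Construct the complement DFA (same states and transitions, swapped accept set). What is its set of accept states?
Complement accept states = All states \ Original accept states
= {r0, r1, r2} \ {r0, r2}
{r1}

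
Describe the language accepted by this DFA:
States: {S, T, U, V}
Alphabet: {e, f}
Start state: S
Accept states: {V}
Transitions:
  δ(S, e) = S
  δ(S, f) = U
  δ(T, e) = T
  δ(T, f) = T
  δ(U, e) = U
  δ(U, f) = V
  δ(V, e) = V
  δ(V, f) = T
Testing a few strings:
  'eef' → reject
  'ff' → accept
  'ffef' → reject
  'eee' → reject
State roles: S=zero f's; T=≥ three f's (dead); U=one f; V=two f's
All strings over {e,f} containing exactly two f's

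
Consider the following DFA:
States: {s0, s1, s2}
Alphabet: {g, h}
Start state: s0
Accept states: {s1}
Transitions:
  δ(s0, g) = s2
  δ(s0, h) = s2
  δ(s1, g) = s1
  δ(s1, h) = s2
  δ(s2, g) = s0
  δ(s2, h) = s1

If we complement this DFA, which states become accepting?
Complement accept states = All states \ Original accept states
= {s0, s1, s2} \ {s1}
{s0, s2}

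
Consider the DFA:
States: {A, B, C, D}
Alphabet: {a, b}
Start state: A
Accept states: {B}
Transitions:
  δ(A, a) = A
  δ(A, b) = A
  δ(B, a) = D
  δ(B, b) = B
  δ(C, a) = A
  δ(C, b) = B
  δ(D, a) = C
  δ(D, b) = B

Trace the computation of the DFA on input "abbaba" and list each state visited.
read 'a': A → A
  read 'b': A → A
  read 'b': A → A
  read 'a': A → A
  read 'b': A → A
  read 'a': A → A
A -> A -> A -> A -> A -> A -> A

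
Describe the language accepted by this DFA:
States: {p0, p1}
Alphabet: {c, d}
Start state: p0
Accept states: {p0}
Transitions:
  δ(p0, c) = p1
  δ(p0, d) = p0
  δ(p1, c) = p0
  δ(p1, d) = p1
Testing a few strings:
  'c' → reject
  'd' → accept
  'ddc' → reject
  'cd' → reject
State roles: p0=even number of c's so far; p1=odd number of c's so far
All strings over {c,d} with an even number of c's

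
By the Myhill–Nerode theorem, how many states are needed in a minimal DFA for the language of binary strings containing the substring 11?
By Myhill–Nerode, count the distinguishable equivalence classes: 3 classes — one per longest suffix of the input that is a prefix of '11' (lengths 0 through 1), plus an absorbing 'already seen 11' class.
3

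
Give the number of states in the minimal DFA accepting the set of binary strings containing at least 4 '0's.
By Myhill–Nerode, count the distinguishable equivalence classes: 5 classes — having seen 0, 1, …, 3, or ≥4 copies of '0'; any two classes i < j (j ≤ 4) are distinguished by the string 0^(4−j), which takes class j to 4 copies (accepted) but leaves class i below 4 (rejected).
5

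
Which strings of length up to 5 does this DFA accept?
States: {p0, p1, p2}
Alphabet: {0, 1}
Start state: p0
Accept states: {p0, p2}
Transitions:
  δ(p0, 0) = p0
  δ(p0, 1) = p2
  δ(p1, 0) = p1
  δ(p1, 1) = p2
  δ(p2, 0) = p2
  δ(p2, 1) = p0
ε, 0, 1, 00, 01, 10, 11, 000, 001, 010, 011, 100, 101, 110, 111, 0000, 0001, 0010, 0011, 0100, 0101, 0110, 0111, 1000, 1001, 1010, 1011, 1100, 1101, 1110, 1111, 00000, 00001, 00010, 00011, 00100, 00101, 00110, 00111, 01000, 01001, 01010, 01011, 01100, 01101, 01110, 01111, 10000, 10001, 10010, 10011, 10100, 10101, 10110, 10111, 11000, 11001, 11010, 11011, 11100, 11101, 11110, 11111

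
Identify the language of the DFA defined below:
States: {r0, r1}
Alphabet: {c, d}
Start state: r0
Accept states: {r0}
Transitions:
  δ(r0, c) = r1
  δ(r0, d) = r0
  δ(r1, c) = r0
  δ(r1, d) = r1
Testing a few strings:
  'cdc' → accept
  'dd' → accept
  'd' → accept
  'c' → reject
State roles: r0=even number of c's so far; r1=odd number of c's so far
All strings over {c,d} with an even number of c's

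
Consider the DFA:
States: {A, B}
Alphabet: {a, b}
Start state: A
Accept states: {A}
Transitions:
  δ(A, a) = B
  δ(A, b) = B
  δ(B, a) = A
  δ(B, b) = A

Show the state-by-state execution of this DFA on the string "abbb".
read 'a': A → B
  read 'b': B → A
  read 'b': A → B
  read 'b': B → A
A -> B -> A -> B -> A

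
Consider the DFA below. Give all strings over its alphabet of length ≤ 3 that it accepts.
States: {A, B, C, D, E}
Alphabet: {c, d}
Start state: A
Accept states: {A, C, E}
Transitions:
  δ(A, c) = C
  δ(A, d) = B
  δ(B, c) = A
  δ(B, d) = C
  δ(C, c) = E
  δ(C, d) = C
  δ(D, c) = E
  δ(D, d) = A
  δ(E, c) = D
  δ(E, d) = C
ε, c, cc, cd, dc, dd, ccd, cdc, cdd, dcc, ddc, ddd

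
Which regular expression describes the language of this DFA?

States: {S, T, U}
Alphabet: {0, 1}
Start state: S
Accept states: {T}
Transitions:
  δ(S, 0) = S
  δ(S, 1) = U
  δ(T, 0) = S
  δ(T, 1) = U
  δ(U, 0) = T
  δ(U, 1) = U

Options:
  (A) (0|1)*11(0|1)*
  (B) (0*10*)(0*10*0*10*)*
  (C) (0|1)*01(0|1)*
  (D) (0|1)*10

Check each option against the DFA on short strings; one disagreement eliminates an option:
  (A) (0|1)*11(0|1)*: on '10' the DFA goes S → U → T and accepts (T ∈ Accept), but the regex does not match it → eliminate
  (B) (0*10*)(0*10*0*10*)*: on '1' the DFA goes S → U and rejects (U ∉ Accept), but the regex matches it → eliminate
  (C) (0|1)*01(0|1)*: on '01' the DFA goes S → S → U and rejects (U ∉ Accept), but the regex matches it → eliminate
  (D) (0|1)*10: agrees with the DFA on every string of length ≤ 6
Only (D) is consistent with the DFA.
(D) (0|1)*10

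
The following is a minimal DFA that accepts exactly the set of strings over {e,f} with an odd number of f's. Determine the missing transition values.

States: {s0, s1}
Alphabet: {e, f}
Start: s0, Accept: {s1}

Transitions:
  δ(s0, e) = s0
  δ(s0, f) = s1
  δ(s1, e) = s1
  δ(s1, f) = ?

From the language and accept set, identify what each state tracks — s0: even number of f's so far; s1: odd number of f's so far.
Each missing δ(q, a) is the state matching the new tracked value after reading a.
δ(s1, f) = s0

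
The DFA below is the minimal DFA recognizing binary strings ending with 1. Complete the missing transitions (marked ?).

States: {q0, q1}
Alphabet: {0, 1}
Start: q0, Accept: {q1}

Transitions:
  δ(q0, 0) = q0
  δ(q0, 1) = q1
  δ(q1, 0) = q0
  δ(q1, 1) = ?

From the language and accept set, identify what each state tracks — q0: last symbol not 1; q1: last symbol is 1.
Each missing δ(q, a) is the state matching the new tracked value after reading a.
δ(q1, 1) = q1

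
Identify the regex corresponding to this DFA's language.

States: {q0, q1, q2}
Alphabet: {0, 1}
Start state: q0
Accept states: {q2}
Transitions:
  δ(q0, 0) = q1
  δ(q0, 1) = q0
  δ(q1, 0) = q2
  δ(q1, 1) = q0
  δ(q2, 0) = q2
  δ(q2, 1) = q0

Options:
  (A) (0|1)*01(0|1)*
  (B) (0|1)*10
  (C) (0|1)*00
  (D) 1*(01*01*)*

Check each option against the DFA on short strings; one disagreement eliminates an option:
  (A) (0|1)*01(0|1)*: on '00' the DFA goes q0 → q1 → q2 and accepts (q2 ∈ Accept), but the regex does not match it → eliminate
  (B) (0|1)*10: on '00' the DFA goes q0 → q1 → q2 and accepts (q2 ∈ Accept), but the regex does not match it → eliminate
  (C) (0|1)*00: agrees with the DFA on every string of length ≤ 6
  (D) 1*(01*01*)*: on ε the DFA stays in q0 and rejects (q0 ∉ Accept), but the regex matches it → eliminate
Only (C) is consistent with the DFA.
(C) (0|1)*00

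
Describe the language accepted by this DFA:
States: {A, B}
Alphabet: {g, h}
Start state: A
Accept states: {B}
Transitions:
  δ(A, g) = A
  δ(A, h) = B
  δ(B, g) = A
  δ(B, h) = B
Testing a few strings:
  'h' → accept
  'g' → reject
  'gg' → reject
  'hh' → accept
State roles: A=last symbol not h; B=last symbol is h
All strings over {g,h} ending with h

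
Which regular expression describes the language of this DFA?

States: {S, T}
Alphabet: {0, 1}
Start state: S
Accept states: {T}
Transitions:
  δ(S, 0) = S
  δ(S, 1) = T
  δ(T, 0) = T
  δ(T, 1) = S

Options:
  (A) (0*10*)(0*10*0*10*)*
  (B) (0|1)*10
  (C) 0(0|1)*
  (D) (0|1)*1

Check each option against the DFA on short strings; one disagreement eliminates an option:
  (A) (0*10*)(0*10*0*10*)*: agrees with the DFA on every string of length ≤ 6
  (B) (0|1)*10: on '1' the DFA goes S → T and accepts (T ∈ Accept), but the regex does not match it → eliminate
  (C) 0(0|1)*: on '0' the DFA goes S → S and rejects (S ∉ Accept), but the regex matches it → eliminate
  (D) (0|1)*1: on '10' the DFA goes S → T → T and accepts (T ∈ Accept), but the regex does not match it → eliminate
Only (A) is consistent with the DFA.
(A) (0*10*)(0*10*0*10*)*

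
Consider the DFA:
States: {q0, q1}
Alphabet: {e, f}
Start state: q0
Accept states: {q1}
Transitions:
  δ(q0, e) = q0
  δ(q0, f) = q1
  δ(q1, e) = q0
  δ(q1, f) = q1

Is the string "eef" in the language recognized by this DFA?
Processing string "eef":
  q0 --e--> q0
  q0 --e--> q0
  q0 --f--> q1
Final state: q1
Accept states: {q1}
Yes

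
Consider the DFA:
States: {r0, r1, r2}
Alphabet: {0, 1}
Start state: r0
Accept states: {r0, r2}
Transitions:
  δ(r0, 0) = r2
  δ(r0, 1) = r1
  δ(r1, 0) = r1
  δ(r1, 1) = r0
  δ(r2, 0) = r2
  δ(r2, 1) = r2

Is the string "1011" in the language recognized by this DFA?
Processing string "1011":
  r0 --1--> r1
  r1 --0--> r1
  r1 --1--> r0
  r0 --1--> r1
Final state: r1
Accept states: {r0, r2}
No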